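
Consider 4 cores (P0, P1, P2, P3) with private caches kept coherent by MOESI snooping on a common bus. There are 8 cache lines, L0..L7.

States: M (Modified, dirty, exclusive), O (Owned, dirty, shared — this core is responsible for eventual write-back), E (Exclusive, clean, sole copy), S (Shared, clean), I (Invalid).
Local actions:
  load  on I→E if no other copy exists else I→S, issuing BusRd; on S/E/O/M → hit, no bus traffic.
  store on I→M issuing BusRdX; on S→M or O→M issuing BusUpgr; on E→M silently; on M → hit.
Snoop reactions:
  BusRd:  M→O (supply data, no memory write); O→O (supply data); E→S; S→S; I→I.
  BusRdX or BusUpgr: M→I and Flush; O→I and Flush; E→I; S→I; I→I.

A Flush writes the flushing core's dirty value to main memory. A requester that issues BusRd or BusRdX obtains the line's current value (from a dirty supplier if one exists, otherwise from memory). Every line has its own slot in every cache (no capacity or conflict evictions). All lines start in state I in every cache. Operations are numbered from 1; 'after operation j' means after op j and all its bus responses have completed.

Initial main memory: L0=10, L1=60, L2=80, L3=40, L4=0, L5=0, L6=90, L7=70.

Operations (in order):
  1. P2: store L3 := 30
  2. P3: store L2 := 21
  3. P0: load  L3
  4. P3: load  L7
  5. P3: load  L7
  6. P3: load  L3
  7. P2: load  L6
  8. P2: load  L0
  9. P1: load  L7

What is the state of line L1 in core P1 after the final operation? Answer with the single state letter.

1. P2: store L3 := 30  bus=[BusRdX]  L3: P0=I P1=I P2=M P3=I  mem[L3]=40
2. P3: store L2 := 21  bus=[BusRdX]  L2: P0=I P1=I P2=I P3=M  mem[L2]=80
3. P0: load  L3  bus=[BusRd]  L3: P0=S P1=I P2=O P3=I  mem[L3]=40
4. P3: load  L7  bus=[BusRd]  L7: P0=I P1=I P2=I P3=E  mem[L7]=70
5. P3: load  L7  bus=[-]  L7: P0=I P1=I P2=I P3=E  mem[L7]=70
6. P3: load  L3  bus=[BusRd]  L3: P0=S P1=I P2=O P3=S  mem[L3]=40
7. P2: load  L6  bus=[BusRd]  L6: P0=I P1=I P2=E P3=I  mem[L6]=90
8. P2: load  L0  bus=[BusRd]  L0: P0=I P1=I P2=E P3=I  mem[L0]=10
9. P1: load  L7  bus=[BusRd]  L7: P0=I P1=S P2=I P3=S  mem[L7]=70

state = I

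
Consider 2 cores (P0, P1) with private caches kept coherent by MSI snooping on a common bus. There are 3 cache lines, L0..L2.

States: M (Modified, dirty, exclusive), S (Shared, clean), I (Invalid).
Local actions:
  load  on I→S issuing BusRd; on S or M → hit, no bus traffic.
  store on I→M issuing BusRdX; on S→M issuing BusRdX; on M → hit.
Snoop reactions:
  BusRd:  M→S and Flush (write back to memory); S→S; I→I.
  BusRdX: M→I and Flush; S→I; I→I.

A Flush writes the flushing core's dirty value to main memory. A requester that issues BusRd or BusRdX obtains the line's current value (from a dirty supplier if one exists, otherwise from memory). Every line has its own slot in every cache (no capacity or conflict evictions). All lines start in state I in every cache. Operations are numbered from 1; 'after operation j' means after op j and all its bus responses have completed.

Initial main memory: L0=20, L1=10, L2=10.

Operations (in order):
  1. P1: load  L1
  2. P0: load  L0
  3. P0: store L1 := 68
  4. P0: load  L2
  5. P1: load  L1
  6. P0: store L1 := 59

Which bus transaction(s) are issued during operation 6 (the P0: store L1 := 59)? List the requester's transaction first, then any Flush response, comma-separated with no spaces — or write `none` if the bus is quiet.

step 1: P1: load  L1  ⟶  IS  (L1)  txn=BusRd  M[L1]=10
step 2: P0: load  L0  ⟶  SI  (L0)  txn=BusRd  M[L0]=20
step 3: P0: store L1 := 68  ⟶  MI  (L1)  txn=BusRdX  M[L1]=10
step 4: P0: load  L2  ⟶  SI  (L2)  txn=BusRd  M[L2]=10
step 5: P1: load  L1  ⟶  SS  (L1)  txn=BusRd+Flush  M[L1]=68
step 6: P0: store L1 := 59  ⟶  MI  (L1)  txn=BusRdX  M[L1]=68

bus = BusRdX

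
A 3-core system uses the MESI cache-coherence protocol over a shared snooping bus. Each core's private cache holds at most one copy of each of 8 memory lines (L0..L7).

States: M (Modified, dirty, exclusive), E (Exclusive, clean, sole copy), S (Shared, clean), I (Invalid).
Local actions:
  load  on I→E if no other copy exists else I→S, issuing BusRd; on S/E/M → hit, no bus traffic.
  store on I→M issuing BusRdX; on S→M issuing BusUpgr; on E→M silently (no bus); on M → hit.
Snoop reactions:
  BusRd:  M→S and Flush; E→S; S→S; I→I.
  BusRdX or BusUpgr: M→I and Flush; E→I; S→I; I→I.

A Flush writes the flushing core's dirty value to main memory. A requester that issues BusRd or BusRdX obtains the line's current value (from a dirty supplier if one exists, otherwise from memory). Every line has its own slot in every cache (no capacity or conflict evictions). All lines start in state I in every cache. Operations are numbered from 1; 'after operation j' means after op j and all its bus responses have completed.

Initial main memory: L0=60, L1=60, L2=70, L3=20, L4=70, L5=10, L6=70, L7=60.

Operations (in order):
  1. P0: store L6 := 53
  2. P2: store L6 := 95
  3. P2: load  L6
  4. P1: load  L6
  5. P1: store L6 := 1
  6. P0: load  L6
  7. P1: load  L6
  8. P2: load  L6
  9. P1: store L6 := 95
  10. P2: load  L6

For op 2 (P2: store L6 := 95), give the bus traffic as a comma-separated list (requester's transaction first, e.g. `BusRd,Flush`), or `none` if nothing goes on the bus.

bus = BusRdX,Flush

[1] P0: store L6 := 53 | P0:M(53), P1:I, P2:I | bus: BusRdX
[2] P2: store L6 := 95 | P0:I, P1:I, P2:M(95) | bus: BusRdX,Flush
[3] P2: load  L6 | P0:I, P1:I, P2:M(95) | bus: none
[4] P1: load  L6 | P0:I, P1:S(95), P2:S(95) | bus: BusRd,Flush
[5] P1: store L6 := 1 | P0:I, P1:M(1), P2:I | bus: BusUpgr
[6] P0: load  L6 | P0:S(1), P1:S(1), P2:I | bus: BusRd,Flush
[7] P1: load  L6 | P0:S(1), P1:S(1), P2:I | bus: none
[8] P2: load  L6 | P0:S(1), P1:S(1), P2:S(1) | bus: BusRd
[9] P1: store L6 := 95 | P0:I, P1:M(95), P2:I | bus: BusUpgr
[10] P2: load  L6 | P0:I, P1:S(95), P2:S(95) | bus: BusRd,Flush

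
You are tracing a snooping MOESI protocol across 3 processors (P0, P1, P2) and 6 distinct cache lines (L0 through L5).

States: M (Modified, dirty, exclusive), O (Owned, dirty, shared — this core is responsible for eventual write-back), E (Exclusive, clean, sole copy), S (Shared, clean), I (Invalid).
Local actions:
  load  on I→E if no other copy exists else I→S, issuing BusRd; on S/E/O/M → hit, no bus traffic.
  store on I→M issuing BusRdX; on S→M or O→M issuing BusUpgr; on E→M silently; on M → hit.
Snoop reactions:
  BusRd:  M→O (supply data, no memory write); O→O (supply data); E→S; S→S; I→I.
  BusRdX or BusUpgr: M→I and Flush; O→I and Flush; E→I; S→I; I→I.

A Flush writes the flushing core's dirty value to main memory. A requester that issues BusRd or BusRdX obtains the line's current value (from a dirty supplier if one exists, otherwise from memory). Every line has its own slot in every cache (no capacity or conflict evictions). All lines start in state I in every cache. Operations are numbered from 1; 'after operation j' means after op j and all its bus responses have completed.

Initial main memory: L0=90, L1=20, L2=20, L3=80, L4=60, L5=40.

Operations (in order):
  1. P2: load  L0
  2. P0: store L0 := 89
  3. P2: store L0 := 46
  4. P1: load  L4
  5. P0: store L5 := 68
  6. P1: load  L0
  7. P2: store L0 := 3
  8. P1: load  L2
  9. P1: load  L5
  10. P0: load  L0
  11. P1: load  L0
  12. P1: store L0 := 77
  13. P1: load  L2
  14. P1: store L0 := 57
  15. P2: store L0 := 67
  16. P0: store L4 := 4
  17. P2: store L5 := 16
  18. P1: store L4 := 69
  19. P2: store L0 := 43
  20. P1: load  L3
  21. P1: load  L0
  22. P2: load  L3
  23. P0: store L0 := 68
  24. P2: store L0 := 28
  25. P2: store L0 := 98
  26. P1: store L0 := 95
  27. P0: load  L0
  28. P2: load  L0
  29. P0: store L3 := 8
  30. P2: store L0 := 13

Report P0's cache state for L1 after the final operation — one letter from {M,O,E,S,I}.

1. P2: load  L0  bus=[BusRd]  L0: P0=I P1=I P2=E  mem[L0]=90
2. P0: store L0 := 89  bus=[BusRdX]  L0: P0=M P1=I P2=I  mem[L0]=90
3. P2: store L0 := 46  bus=[BusRdX,Flush]  L0: P0=I P1=I P2=M  mem[L0]=89
4. P1: load  L4  bus=[BusRd]  L4: P0=I P1=E P2=I  mem[L4]=60
5. P0: store L5 := 68  bus=[BusRdX]  L5: P0=M P1=I P2=I  mem[L5]=40
6. P1: load  L0  bus=[BusRd]  L0: P0=I P1=S P2=O  mem[L0]=89
7. P2: store L0 := 3  bus=[BusUpgr]  L0: P0=I P1=I P2=M  mem[L0]=89
8. P1: load  L2  bus=[BusRd]  L2: P0=I P1=E P2=I  mem[L2]=20
9. P1: load  L5  bus=[BusRd]  L5: P0=O P1=S P2=I  mem[L5]=40
10. P0: load  L0  bus=[BusRd]  L0: P0=S P1=I P2=O  mem[L0]=89
11. P1: load  L0  bus=[BusRd]  L0: P0=S P1=S P2=O  mem[L0]=89
12. P1: store L0 := 77  bus=[BusUpgr,Flush]  L0: P0=I P1=M P2=I  mem[L0]=3
13. P1: load  L2  bus=[-]  L2: P0=I P1=E P2=I  mem[L2]=20
14. P1: store L0 := 57  bus=[-]  L0: P0=I P1=M P2=I  mem[L0]=3
15. P2: store L0 := 67  bus=[BusRdX,Flush]  L0: P0=I P1=I P2=M  mem[L0]=57
16. P0: store L4 := 4  bus=[BusRdX]  L4: P0=M P1=I P2=I  mem[L4]=60
17. P2: store L5 := 16  bus=[BusRdX,Flush]  L5: P0=I P1=I P2=M  mem[L5]=68
18. P1: store L4 := 69  bus=[BusRdX,Flush]  L4: P0=I P1=M P2=I  mem[L4]=4
19. P2: store L0 := 43  bus=[-]  L0: P0=I P1=I P2=M  mem[L0]=57
20. P1: load  L3  bus=[BusRd]  L3: P0=I P1=E P2=I  mem[L3]=80
21. P1: load  L0  bus=[BusRd]  L0: P0=I P1=S P2=O  mem[L0]=57
22. P2: load  L3  bus=[BusRd]  L3: P0=I P1=S P2=S  mem[L3]=80
23. P0: store L0 := 68  bus=[BusRdX,Flush]  L0: P0=M P1=I P2=I  mem[L0]=43
24. P2: store L0 := 28  bus=[BusRdX,Flush]  L0: P0=I P1=I P2=M  mem[L0]=68
25. P2: store L0 := 98  bus=[-]  L0: P0=I P1=I P2=M  mem[L0]=68
26. P1: store L0 := 95  bus=[BusRdX,Flush]  L0: P0=I P1=M P2=I  mem[L0]=98
27. P0: load  L0  bus=[BusRd]  L0: P0=S P1=O P2=I  mem[L0]=98
28. P2: load  L0  bus=[BusRd]  L0: P0=S P1=O P2=S  mem[L0]=98
29. P0: store L3 := 8  bus=[BusRdX]  L3: P0=M P1=I P2=I  mem[L3]=80
30. P2: store L0 := 13  bus=[BusUpgr,Flush]  L0: P0=I P1=I P2=M  mem[L0]=95

state = I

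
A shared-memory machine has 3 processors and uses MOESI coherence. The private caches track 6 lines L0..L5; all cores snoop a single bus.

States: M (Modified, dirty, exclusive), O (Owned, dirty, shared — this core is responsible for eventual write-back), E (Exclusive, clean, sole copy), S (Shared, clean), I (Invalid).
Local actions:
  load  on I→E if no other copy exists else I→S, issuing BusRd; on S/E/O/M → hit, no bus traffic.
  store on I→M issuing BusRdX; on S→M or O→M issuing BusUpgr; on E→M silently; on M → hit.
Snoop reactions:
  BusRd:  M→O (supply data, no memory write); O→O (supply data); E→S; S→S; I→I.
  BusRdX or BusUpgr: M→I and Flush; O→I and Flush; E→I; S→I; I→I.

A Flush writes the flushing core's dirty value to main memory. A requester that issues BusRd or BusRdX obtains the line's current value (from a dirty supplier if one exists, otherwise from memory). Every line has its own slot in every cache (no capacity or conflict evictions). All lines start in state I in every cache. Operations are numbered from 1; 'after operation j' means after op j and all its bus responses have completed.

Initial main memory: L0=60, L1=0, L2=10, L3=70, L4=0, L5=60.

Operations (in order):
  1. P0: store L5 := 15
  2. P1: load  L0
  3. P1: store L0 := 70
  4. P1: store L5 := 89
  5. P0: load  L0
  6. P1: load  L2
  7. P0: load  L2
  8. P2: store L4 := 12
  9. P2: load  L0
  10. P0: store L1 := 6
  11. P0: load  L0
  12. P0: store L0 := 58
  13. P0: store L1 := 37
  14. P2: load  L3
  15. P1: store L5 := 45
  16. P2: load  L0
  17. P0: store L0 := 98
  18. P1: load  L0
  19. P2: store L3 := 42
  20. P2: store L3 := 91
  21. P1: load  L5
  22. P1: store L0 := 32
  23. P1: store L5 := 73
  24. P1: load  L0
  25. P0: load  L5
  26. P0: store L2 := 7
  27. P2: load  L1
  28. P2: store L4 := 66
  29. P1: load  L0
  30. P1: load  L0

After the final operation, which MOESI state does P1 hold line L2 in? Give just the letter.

step 1: P0: store L5 := 15  ⟶  MII  (L5)  txn=BusRdX  M[L5]=60
step 2: P1: load  L0  ⟶  IEI  (L0)  txn=BusRd  M[L0]=60
step 3: P1: store L0 := 70  ⟶  IMI  (L0)  txn=∅  M[L0]=60
step 4: P1: store L5 := 89  ⟶  IMI  (L5)  txn=BusRdX+Flush  M[L5]=15
step 5: P0: load  L0  ⟶  SOI  (L0)  txn=BusRd  M[L0]=60
step 6: P1: load  L2  ⟶  IEI  (L2)  txn=BusRd  M[L2]=10
step 7: P0: load  L2  ⟶  SSI  (L2)  txn=BusRd  M[L2]=10
step 8: P2: store L4 := 12  ⟶  IIM  (L4)  txn=BusRdX  M[L4]=0
step 9: P2: load  L0  ⟶  SOS  (L0)  txn=BusRd  M[L0]=60
step 10: P0: store L1 := 6  ⟶  MII  (L1)  txn=BusRdX  M[L1]=0
step 11: P0: load  L0  ⟶  SOS  (L0)  txn=∅  M[L0]=60
step 12: P0: store L0 := 58  ⟶  MII  (L0)  txn=BusUpgr+Flush  M[L0]=70
step 13: P0: store L1 := 37  ⟶  MII  (L1)  txn=∅  M[L1]=0
step 14: P2: load  L3  ⟶  IIE  (L3)  txn=BusRd  M[L3]=70
step 15: P1: store L5 := 45  ⟶  IMI  (L5)  txn=∅  M[L5]=15
step 16: P2: load  L0  ⟶  OIS  (L0)  txn=BusRd  M[L0]=70
step 17: P0: store L0 := 98  ⟶  MII  (L0)  txn=BusUpgr  M[L0]=70
step 18: P1: load  L0  ⟶  OSI  (L0)  txn=BusRd  M[L0]=70
step 19: P2: store L3 := 42  ⟶  IIM  (L3)  txn=∅  M[L3]=70
step 20: P2: store L3 := 91  ⟶  IIM  (L3)  txn=∅  M[L3]=70
step 21: P1: load  L5  ⟶  IMI  (L5)  txn=∅  M[L5]=15
step 22: P1: store L0 := 32  ⟶  IMI  (L0)  txn=BusUpgr+Flush  M[L0]=98
step 23: P1: store L5 := 73  ⟶  IMI  (L5)  txn=∅  M[L5]=15
step 24: P1: load  L0  ⟶  IMI  (L0)  txn=∅  M[L0]=98
step 25: P0: load  L5  ⟶  SOI  (L5)  txn=BusRd  M[L5]=15
step 26: P0: store L2 := 7  ⟶  MII  (L2)  txn=BusUpgr  M[L2]=10
step 27: P2: load  L1  ⟶  OIS  (L1)  txn=BusRd  M[L1]=0
step 28: P2: store L4 := 66  ⟶  IIM  (L4)  txn=∅  M[L4]=0
step 29: P1: load  L0  ⟶  IMI  (L0)  txn=∅  M[L0]=98
step 30: P1: load  L0  ⟶  IMI  (L0)  txn=∅  M[L0]=98

state = I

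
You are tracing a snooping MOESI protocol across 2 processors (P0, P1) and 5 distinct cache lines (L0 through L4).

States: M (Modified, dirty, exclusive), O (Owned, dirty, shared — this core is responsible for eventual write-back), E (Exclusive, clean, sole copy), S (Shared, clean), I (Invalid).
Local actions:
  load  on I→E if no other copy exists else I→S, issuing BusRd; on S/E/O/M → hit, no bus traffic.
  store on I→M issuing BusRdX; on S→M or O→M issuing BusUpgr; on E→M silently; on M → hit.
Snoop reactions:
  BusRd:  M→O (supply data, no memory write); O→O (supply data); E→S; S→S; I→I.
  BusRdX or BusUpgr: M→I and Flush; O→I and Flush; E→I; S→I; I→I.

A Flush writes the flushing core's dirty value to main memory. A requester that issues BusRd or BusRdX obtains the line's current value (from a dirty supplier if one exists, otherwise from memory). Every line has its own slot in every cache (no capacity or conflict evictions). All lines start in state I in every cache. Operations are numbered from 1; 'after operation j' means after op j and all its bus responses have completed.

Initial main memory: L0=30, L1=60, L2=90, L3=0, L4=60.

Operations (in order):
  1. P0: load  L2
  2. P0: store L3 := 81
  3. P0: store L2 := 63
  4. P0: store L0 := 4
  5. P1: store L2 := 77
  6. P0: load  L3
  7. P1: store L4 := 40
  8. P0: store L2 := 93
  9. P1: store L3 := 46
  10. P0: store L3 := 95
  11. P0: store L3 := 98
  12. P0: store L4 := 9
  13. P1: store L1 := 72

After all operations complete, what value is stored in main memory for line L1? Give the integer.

memory[L1] = 60

1. P0: load  L2  bus=[BusRd]  L2: P0=E P1=I  mem[L2]=90
2. P0: store L3 := 81  bus=[BusRdX]  L3: P0=M P1=I  mem[L3]=0
3. P0: store L2 := 63  bus=[-]  L2: P0=M P1=I  mem[L2]=90
4. P0: store L0 := 4  bus=[BusRdX]  L0: P0=M P1=I  mem[L0]=30
5. P1: store L2 := 77  bus=[BusRdX,Flush]  L2: P0=I P1=M  mem[L2]=63
6. P0: load  L3  bus=[-]  L3: P0=M P1=I  mem[L3]=0
7. P1: store L4 := 40  bus=[BusRdX]  L4: P0=I P1=M  mem[L4]=60
8. P0: store L2 := 93  bus=[BusRdX,Flush]  L2: P0=M P1=I  mem[L2]=77
9. P1: store L3 := 46  bus=[BusRdX,Flush]  L3: P0=I P1=M  mem[L3]=81
10. P0: store L3 := 95  bus=[BusRdX,Flush]  L3: P0=M P1=I  mem[L3]=46
11. P0: store L3 := 98  bus=[-]  L3: P0=M P1=I  mem[L3]=46
12. P0: store L4 := 9  bus=[BusRdX,Flush]  L4: P0=M P1=I  mem[L4]=40
13. P1: store L1 := 72  bus=[BusRdX]  L1: P0=I P1=M  mem[L1]=60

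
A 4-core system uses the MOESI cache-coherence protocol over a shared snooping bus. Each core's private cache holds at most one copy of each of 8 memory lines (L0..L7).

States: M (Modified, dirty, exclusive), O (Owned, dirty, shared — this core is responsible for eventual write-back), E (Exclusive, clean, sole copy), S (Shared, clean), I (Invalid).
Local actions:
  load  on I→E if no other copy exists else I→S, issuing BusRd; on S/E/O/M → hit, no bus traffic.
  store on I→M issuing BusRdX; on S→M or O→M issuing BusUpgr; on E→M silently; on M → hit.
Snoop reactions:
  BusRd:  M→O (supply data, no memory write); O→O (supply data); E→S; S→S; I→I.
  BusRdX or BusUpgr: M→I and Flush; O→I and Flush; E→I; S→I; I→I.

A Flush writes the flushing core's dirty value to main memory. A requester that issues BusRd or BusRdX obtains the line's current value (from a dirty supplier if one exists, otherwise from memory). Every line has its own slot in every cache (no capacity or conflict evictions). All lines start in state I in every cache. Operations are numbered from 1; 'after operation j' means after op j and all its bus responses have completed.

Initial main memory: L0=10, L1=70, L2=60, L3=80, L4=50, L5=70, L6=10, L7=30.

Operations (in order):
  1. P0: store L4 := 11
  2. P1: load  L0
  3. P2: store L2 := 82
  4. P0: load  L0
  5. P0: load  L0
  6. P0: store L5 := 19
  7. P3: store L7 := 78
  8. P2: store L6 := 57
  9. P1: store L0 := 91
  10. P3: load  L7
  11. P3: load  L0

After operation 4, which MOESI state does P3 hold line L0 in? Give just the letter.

state = I

1. P0: store L4 := 11  bus=[BusRdX]  L4: P0=M P1=I P2=I P3=I  mem[L4]=50
2. P1: load  L0  bus=[BusRd]  L0: P0=I P1=E P2=I P3=I  mem[L0]=10
3. P2: store L2 := 82  bus=[BusRdX]  L2: P0=I P1=I P2=M P3=I  mem[L2]=60
4. P0: load  L0  bus=[BusRd]  L0: P0=S P1=S P2=I P3=I  mem[L0]=10
5. P0: load  L0  bus=[-]  L0: P0=S P1=S P2=I P3=I  mem[L0]=10
6. P0: store L5 := 19  bus=[BusRdX]  L5: P0=M P1=I P2=I P3=I  mem[L5]=70
7. P3: store L7 := 78  bus=[BusRdX]  L7: P0=I P1=I P2=I P3=M  mem[L7]=30
8. P2: store L6 := 57  bus=[BusRdX]  L6: P0=I P1=I P2=M P3=I  mem[L6]=10
9. P1: store L0 := 91  bus=[BusUpgr]  L0: P0=I P1=M P2=I P3=I  mem[L0]=10
10. P3: load  L7  bus=[-]  L7: P0=I P1=I P2=I P3=M  mem[L7]=30
11. P3: load  L0  bus=[BusRd]  L0: P0=I P1=O P2=I P3=S  mem[L0]=10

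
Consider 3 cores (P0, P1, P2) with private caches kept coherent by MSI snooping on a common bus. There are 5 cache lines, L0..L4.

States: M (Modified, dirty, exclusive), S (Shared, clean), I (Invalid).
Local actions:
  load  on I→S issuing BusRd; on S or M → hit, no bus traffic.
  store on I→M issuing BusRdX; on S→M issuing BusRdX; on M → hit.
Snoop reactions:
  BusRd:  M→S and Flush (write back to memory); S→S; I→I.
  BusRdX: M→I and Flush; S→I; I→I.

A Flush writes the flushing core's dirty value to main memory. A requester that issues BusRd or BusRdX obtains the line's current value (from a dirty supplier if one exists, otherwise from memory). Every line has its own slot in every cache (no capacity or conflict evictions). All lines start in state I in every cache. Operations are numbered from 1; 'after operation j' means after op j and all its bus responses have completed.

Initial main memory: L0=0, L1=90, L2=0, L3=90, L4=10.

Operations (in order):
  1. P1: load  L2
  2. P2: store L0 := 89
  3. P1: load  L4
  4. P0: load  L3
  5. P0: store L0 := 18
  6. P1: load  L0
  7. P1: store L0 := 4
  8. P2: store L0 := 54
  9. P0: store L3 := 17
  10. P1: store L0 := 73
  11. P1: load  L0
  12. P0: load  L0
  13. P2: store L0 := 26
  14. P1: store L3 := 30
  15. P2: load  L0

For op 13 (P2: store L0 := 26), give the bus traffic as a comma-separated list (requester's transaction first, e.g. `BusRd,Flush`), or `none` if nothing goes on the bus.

bus = BusRdX

  op1 P1: load  L2 → I/S/I on L2; bus BusRd; mem=0
  op2 P2: store L0 := 89 → I/I/M on L0; bus BusRdX; mem=0
  op3 P1: load  L4 → I/S/I on L4; bus BusRd; mem=10
  op4 P0: load  L3 → S/I/I on L3; bus BusRd; mem=90
  op5 P0: store L0 := 18 → M/I/I on L0; bus BusRdX Flush; mem=89
  op6 P1: load  L0 → S/S/I on L0; bus BusRd Flush; mem=18
  op7 P1: store L0 := 4 → I/M/I on L0; bus BusRdX; mem=18
  op8 P2: store L0 := 54 → I/I/M on L0; bus BusRdX Flush; mem=4
  op9 P0: store L3 := 17 → M/I/I on L3; bus BusRdX; mem=90
  op10 P1: store L0 := 73 → I/M/I on L0; bus BusRdX Flush; mem=54
  op11 P1: load  L0 → I/M/I on L0; bus (none); mem=54
  op12 P0: load  L0 → S/S/I on L0; bus BusRd Flush; mem=73
  op13 P2: store L0 := 26 → I/I/M on L0; bus BusRdX; mem=73
  op14 P1: store L3 := 30 → I/M/I on L3; bus BusRdX Flush; mem=17
  op15 P2: load  L0 → I/I/M on L0; bus (none); mem=73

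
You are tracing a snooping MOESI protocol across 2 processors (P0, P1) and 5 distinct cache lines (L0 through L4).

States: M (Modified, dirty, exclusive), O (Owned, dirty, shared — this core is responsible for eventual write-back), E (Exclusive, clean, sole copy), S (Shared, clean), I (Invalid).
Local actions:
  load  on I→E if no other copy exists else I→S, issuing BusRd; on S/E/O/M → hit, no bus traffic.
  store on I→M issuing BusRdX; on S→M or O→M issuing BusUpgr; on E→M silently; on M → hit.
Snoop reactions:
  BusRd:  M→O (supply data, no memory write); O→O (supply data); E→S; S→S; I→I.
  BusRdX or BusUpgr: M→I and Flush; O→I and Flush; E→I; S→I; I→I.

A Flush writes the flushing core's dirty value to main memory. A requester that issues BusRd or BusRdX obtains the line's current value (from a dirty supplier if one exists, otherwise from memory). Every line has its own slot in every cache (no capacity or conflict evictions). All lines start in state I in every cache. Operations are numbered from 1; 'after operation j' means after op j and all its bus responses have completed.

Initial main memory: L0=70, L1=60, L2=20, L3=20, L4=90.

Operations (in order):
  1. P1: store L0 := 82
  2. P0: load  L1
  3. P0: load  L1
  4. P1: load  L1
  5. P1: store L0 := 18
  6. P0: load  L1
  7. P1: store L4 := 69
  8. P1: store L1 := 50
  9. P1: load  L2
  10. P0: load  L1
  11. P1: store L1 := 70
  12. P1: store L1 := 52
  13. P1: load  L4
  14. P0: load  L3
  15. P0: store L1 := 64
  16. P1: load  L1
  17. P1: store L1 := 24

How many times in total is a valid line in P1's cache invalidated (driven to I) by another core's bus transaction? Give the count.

invalidations = 1

  op1 P1: store L0 := 82 → I/M on L0; bus BusRdX; mem=70
  op2 P0: load  L1 → E/I on L1; bus BusRd; mem=60
  op3 P0: load  L1 → E/I on L1; bus (none); mem=60
  op4 P1: load  L1 → S/S on L1; bus BusRd; mem=60
  op5 P1: store L0 := 18 → I/M on L0; bus (none); mem=70
  op6 P0: load  L1 → S/S on L1; bus (none); mem=60
  op7 P1: store L4 := 69 → I/M on L4; bus BusRdX; mem=90
  op8 P1: store L1 := 50 → I/M on L1; bus BusUpgr; mem=60
  op9 P1: load  L2 → I/E on L2; bus BusRd; mem=20
  op10 P0: load  L1 → S/O on L1; bus BusRd; mem=60
  op11 P1: store L1 := 70 → I/M on L1; bus BusUpgr; mem=60
  op12 P1: store L1 := 52 → I/M on L1; bus (none); mem=60
  op13 P1: load  L4 → I/M on L4; bus (none); mem=90
  op14 P0: load  L3 → E/I on L3; bus BusRd; mem=20
  op15 P0: store L1 := 64 → M/I on L1; bus BusRdX Flush; mem=52
  op16 P1: load  L1 → O/S on L1; bus BusRd; mem=52
  op17 P1: store L1 := 24 → I/M on L1; bus BusUpgr Flush; mem=64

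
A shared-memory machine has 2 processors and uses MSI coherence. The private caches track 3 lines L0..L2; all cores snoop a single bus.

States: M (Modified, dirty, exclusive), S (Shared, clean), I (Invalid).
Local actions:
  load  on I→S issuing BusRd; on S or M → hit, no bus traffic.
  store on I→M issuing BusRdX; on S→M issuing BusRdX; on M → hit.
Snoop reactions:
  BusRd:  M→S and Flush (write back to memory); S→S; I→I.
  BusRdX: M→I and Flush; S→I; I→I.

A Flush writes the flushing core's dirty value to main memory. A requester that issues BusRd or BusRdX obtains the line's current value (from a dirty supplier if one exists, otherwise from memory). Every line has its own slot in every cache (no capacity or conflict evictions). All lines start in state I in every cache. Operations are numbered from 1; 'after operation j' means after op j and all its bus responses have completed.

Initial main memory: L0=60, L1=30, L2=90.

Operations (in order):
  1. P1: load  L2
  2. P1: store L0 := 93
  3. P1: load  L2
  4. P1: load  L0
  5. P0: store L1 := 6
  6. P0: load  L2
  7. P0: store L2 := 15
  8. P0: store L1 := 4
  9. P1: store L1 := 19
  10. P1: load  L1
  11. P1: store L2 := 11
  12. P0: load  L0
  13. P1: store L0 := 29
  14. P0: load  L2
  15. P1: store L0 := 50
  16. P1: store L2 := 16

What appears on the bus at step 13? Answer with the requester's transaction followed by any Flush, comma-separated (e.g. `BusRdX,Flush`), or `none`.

bus = BusRdX

step 1: P1: load  L2  ⟶  IS  (L2)  txn=BusRd  M[L2]=90
step 2: P1: store L0 := 93  ⟶  IM  (L0)  txn=BusRdX  M[L0]=60
step 3: P1: load  L2  ⟶  IS  (L2)  txn=∅  M[L2]=90
step 4: P1: load  L0  ⟶  IM  (L0)  txn=∅  M[L0]=60
step 5: P0: store L1 := 6  ⟶  MI  (L1)  txn=BusRdX  M[L1]=30
step 6: P0: load  L2  ⟶  SS  (L2)  txn=BusRd  M[L2]=90
step 7: P0: store L2 := 15  ⟶  MI  (L2)  txn=BusRdX  M[L2]=90
step 8: P0: store L1 := 4  ⟶  MI  (L1)  txn=∅  M[L1]=30
step 9: P1: store L1 := 19  ⟶  IM  (L1)  txn=BusRdX+Flush  M[L1]=4
step 10: P1: load  L1  ⟶  IM  (L1)  txn=∅  M[L1]=4
step 11: P1: store L2 := 11  ⟶  IM  (L2)  txn=BusRdX+Flush  M[L2]=15
step 12: P0: load  L0  ⟶  SS  (L0)  txn=BusRd+Flush  M[L0]=93
step 13: P1: store L0 := 29  ⟶  IM  (L0)  txn=BusRdX  M[L0]=93
step 14: P0: load  L2  ⟶  SS  (L2)  txn=BusRd+Flush  M[L2]=11
step 15: P1: store L0 := 50  ⟶  IM  (L0)  txn=∅  M[L0]=93
step 16: P1: store L2 := 16  ⟶  IM  (L2)  txn=BusRdX  M[L2]=11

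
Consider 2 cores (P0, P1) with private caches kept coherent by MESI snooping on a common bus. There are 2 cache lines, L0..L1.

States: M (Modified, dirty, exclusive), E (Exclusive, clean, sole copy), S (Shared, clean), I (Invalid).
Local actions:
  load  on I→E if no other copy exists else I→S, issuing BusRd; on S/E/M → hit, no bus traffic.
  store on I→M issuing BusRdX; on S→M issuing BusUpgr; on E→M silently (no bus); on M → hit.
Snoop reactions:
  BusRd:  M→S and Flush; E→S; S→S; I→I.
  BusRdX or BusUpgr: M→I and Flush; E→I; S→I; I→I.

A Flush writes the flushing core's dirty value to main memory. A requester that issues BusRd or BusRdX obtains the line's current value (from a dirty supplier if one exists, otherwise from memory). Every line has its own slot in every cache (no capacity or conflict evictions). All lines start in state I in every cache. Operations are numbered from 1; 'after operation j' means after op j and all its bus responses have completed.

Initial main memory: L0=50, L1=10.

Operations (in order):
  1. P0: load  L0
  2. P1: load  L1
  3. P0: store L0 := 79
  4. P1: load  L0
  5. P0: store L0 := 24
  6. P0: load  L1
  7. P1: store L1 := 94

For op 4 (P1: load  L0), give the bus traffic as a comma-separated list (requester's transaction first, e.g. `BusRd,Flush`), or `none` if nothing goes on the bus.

step 1: P0: load  L0  ⟶  EI  (L0)  txn=BusRd  M[L0]=50
step 2: P1: load  L1  ⟶  IE  (L1)  txn=BusRd  M[L1]=10
step 3: P0: store L0 := 79  ⟶  MI  (L0)  txn=∅  M[L0]=50
step 4: P1: load  L0  ⟶  SS  (L0)  txn=BusRd+Flush  M[L0]=79
step 5: P0: store L0 := 24  ⟶  MI  (L0)  txn=BusUpgr  M[L0]=79
step 6: P0: load  L1  ⟶  SS  (L1)  txn=BusRd  M[L1]=10
step 7: P1: store L1 := 94  ⟶  IM  (L1)  txn=BusUpgr  M[L1]=10

bus = BusRd,Flush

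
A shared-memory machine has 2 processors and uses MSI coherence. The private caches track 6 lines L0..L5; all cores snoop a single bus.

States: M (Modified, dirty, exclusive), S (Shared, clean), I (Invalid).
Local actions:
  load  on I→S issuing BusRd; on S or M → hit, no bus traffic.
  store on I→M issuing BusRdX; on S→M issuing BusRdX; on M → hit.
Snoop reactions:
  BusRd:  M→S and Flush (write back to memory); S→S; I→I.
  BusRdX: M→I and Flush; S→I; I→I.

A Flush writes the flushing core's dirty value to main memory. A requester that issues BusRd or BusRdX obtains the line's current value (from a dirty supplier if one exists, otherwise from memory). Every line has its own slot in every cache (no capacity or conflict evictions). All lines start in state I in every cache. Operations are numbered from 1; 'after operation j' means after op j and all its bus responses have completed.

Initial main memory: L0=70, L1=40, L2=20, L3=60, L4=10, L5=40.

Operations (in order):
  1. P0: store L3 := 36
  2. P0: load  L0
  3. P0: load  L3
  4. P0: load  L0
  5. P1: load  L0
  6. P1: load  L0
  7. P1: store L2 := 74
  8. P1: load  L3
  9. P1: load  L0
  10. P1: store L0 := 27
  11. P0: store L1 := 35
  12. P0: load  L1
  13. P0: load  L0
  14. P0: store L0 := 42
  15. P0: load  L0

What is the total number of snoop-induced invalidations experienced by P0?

invalidations = 1

  op1 P0: store L3 := 36 → M/I on L3; bus BusRdX; mem=60
  op2 P0: load  L0 → S/I on L0; bus BusRd; mem=70
  op3 P0: load  L3 → M/I on L3; bus (none); mem=60
  op4 P0: load  L0 → S/I on L0; bus (none); mem=70
  op5 P1: load  L0 → S/S on L0; bus BusRd; mem=70
  op6 P1: load  L0 → S/S on L0; bus (none); mem=70
  op7 P1: store L2 := 74 → I/M on L2; bus BusRdX; mem=20
  op8 P1: load  L3 → S/S on L3; bus BusRd Flush; mem=36
  op9 P1: load  L0 → S/S on L0; bus (none); mem=70
  op10 P1: store L0 := 27 → I/M on L0; bus BusRdX; mem=70
  op11 P0: store L1 := 35 → M/I on L1; bus BusRdX; mem=40
  op12 P0: load  L1 → M/I on L1; bus (none); mem=40
  op13 P0: load  L0 → S/S on L0; bus BusRd Flush; mem=27
  op14 P0: store L0 := 42 → M/I on L0; bus BusRdX; mem=27
  op15 P0: load  L0 → M/I on L0; bus (none); mem=27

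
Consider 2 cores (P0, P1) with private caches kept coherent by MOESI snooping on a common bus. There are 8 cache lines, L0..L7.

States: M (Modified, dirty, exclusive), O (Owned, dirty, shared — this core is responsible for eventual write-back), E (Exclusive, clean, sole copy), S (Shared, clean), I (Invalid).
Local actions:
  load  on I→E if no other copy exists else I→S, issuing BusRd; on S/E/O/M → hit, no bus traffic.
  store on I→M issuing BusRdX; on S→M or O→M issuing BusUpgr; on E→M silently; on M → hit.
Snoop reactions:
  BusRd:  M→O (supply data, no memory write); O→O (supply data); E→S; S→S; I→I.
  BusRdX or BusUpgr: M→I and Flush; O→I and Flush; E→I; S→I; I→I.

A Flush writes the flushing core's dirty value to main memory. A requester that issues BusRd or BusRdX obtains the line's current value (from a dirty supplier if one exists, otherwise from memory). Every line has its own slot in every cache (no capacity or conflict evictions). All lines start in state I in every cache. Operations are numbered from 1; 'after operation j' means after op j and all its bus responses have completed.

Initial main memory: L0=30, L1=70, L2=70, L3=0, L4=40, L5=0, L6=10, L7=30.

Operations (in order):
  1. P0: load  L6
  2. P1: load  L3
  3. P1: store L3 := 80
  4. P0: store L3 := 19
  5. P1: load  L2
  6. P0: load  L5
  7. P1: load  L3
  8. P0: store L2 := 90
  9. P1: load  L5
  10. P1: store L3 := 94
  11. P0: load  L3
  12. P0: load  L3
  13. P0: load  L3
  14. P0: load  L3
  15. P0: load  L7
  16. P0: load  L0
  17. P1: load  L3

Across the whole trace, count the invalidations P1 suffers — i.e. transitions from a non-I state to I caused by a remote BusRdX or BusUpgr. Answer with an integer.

step 1: P0: load  L6  ⟶  EI  (L6)  txn=BusRd  M[L6]=10
step 2: P1: load  L3  ⟶  IE  (L3)  txn=BusRd  M[L3]=0
step 3: P1: store L3 := 80  ⟶  IM  (L3)  txn=∅  M[L3]=0
step 4: P0: store L3 := 19  ⟶  MI  (L3)  txn=BusRdX+Flush  M[L3]=80
step 5: P1: load  L2  ⟶  IE  (L2)  txn=BusRd  M[L2]=70
step 6: P0: load  L5  ⟶  EI  (L5)  txn=BusRd  M[L5]=0
step 7: P1: load  L3  ⟶  OS  (L3)  txn=BusRd  M[L3]=80
step 8: P0: store L2 := 90  ⟶  MI  (L2)  txn=BusRdX  M[L2]=70
step 9: P1: load  L5  ⟶  SS  (L5)  txn=BusRd  M[L5]=0
step 10: P1: store L3 := 94  ⟶  IM  (L3)  txn=BusUpgr+Flush  M[L3]=19
step 11: P0: load  L3  ⟶  SO  (L3)  txn=BusRd  M[L3]=19
step 12: P0: load  L3  ⟶  SO  (L3)  txn=∅  M[L3]=19
step 13: P0: load  L3  ⟶  SO  (L3)  txn=∅  M[L3]=19
step 14: P0: load  L3  ⟶  SO  (L3)  txn=∅  M[L3]=19
step 15: P0: load  L7  ⟶  EI  (L7)  txn=BusRd  M[L7]=30
step 16: P0: load  L0  ⟶  EI  (L0)  txn=BusRd  M[L0]=30
step 17: P1: load  L3  ⟶  SO  (L3)  txn=∅  M[L3]=19

invalidations = 2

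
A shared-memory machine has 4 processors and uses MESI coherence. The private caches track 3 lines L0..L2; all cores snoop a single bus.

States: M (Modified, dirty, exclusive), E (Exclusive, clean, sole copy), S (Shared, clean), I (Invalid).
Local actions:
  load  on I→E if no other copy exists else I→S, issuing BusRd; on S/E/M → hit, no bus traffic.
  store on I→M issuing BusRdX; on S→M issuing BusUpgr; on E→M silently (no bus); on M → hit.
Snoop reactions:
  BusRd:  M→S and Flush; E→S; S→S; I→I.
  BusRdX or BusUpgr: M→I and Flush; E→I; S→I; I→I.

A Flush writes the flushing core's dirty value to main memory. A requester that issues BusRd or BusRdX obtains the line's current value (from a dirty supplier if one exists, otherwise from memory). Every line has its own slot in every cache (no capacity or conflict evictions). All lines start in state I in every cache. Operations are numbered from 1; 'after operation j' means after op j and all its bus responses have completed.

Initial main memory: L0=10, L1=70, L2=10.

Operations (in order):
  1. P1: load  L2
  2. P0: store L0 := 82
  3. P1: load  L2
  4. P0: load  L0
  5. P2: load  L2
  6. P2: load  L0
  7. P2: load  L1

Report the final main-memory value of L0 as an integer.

step 1: P1: load  L2  ⟶  IEII  (L2)  txn=BusRd  M[L2]=10
step 2: P0: store L0 := 82  ⟶  MIII  (L0)  txn=BusRdX  M[L0]=10
step 3: P1: load  L2  ⟶  IEII  (L2)  txn=∅  M[L2]=10
step 4: P0: load  L0  ⟶  MIII  (L0)  txn=∅  M[L0]=10
step 5: P2: load  L2  ⟶  ISSI  (L2)  txn=BusRd  M[L2]=10
step 6: P2: load  L0  ⟶  SISI  (L0)  txn=BusRd+Flush  M[L0]=82
step 7: P2: load  L1  ⟶  IIEI  (L1)  txn=BusRd  M[L1]=70

memory[L0] = 82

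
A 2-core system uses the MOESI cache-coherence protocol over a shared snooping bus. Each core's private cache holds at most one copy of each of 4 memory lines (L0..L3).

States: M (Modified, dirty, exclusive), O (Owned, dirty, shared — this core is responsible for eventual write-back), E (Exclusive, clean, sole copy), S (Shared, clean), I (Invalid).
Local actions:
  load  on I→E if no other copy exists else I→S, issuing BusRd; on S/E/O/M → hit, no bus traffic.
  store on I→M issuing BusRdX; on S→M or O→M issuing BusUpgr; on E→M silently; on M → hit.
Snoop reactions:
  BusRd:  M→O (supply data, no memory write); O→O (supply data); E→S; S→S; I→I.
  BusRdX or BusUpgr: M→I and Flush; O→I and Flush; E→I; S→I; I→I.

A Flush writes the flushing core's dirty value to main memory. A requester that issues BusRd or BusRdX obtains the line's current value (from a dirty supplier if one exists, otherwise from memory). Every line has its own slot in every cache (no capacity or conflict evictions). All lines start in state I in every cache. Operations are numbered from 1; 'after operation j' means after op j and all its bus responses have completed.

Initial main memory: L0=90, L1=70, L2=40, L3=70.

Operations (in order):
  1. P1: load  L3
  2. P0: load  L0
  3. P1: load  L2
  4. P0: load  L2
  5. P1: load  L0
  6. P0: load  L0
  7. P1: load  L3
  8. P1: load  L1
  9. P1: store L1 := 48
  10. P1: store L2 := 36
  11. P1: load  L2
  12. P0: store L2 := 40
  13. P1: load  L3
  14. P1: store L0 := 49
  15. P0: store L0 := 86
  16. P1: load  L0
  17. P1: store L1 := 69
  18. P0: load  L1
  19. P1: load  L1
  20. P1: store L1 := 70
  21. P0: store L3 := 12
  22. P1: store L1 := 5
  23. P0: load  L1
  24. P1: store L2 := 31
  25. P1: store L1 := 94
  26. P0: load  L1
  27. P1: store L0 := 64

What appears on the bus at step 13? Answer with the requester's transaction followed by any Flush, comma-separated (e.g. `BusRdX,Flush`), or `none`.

[1] P1: load  L3 | P0:I, P1:E(70) | bus: BusRd
[2] P0: load  L0 | P0:E(90), P1:I | bus: BusRd
[3] P1: load  L2 | P0:I, P1:E(40) | bus: BusRd
[4] P0: load  L2 | P0:S(40), P1:S(40) | bus: BusRd
[5] P1: load  L0 | P0:S(90), P1:S(90) | bus: BusRd
[6] P0: load  L0 | P0:S(90), P1:S(90) | bus: none
[7] P1: load  L3 | P0:I, P1:E(70) | bus: none
[8] P1: load  L1 | P0:I, P1:E(70) | bus: BusRd
[9] P1: store L1 := 48 | P0:I, P1:M(48) | bus: none
[10] P1: store L2 := 36 | P0:I, P1:M(36) | bus: BusUpgr
[11] P1: load  L2 | P0:I, P1:M(36) | bus: none
[12] P0: store L2 := 40 | P0:M(40), P1:I | bus: BusRdX,Flush
[13] P1: load  L3 | P0:I, P1:E(70) | bus: none
[14] P1: store L0 := 49 | P0:I, P1:M(49) | bus: BusUpgr
[15] P0: store L0 := 86 | P0:M(86), P1:I | bus: BusRdX,Flush
[16] P1: load  L0 | P0:O(86), P1:S(86) | bus: BusRd
[17] P1: store L1 := 69 | P0:I, P1:M(69) | bus: none
[18] P0: load  L1 | P0:S(69), P1:O(69) | bus: BusRd
[19] P1: load  L1 | P0:S(69), P1:O(69) | bus: none
[20] P1: store L1 := 70 | P0:I, P1:M(70) | bus: BusUpgr
[21] P0: store L3 := 12 | P0:M(12), P1:I | bus: BusRdX
[22] P1: store L1 := 5 | P0:I, P1:M(5) | bus: none
[23] P0: load  L1 | P0:S(5), P1:O(5) | bus: BusRd
[24] P1: store L2 := 31 | P0:I, P1:M(31) | bus: BusRdX,Flush
[25] P1: store L1 := 94 | P0:I, P1:M(94) | bus: BusUpgr
[26] P0: load  L1 | P0:S(94), P1:O(94) | bus: BusRd
[27] P1: store L0 := 64 | P0:I, P1:M(64) | bus: BusUpgr,Flush

bus = none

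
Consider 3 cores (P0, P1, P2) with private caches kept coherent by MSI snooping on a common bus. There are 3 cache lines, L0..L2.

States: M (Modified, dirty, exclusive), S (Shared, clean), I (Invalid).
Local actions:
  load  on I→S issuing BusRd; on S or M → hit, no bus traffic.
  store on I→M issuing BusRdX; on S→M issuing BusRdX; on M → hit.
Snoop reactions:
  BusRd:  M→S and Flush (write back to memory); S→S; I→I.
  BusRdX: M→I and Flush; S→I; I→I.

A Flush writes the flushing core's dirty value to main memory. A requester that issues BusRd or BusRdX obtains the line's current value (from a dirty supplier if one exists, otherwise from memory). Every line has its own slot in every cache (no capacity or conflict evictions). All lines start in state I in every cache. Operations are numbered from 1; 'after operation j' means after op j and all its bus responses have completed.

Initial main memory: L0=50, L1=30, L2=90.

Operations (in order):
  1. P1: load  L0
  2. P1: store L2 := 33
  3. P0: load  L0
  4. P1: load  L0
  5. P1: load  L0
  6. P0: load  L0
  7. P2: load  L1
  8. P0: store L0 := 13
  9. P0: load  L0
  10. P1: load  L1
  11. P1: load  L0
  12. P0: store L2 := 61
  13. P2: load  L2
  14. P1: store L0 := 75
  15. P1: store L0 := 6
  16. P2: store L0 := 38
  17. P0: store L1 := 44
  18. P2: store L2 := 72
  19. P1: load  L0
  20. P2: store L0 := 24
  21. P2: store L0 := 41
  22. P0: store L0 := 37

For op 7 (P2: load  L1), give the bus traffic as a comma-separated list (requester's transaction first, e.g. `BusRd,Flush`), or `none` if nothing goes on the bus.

bus = BusRd

step 1: P1: load  L0  ⟶  ISI  (L0)  txn=BusRd  M[L0]=50
step 2: P1: store L2 := 33  ⟶  IMI  (L2)  txn=BusRdX  M[L2]=90
step 3: P0: load  L0  ⟶  SSI  (L0)  txn=BusRd  M[L0]=50
step 4: P1: load  L0  ⟶  SSI  (L0)  txn=∅  M[L0]=50
step 5: P1: load  L0  ⟶  SSI  (L0)  txn=∅  M[L0]=50
step 6: P0: load  L0  ⟶  SSI  (L0)  txn=∅  M[L0]=50
step 7: P2: load  L1  ⟶  IIS  (L1)  txn=BusRd  M[L1]=30
step 8: P0: store L0 := 13  ⟶  MII  (L0)  txn=BusRdX  M[L0]=50
step 9: P0: load  L0  ⟶  MII  (L0)  txn=∅  M[L0]=50
step 10: P1: load  L1  ⟶  ISS  (L1)  txn=BusRd  M[L1]=30
step 11: P1: load  L0  ⟶  SSI  (L0)  txn=BusRd+Flush  M[L0]=13
step 12: P0: store L2 := 61  ⟶  MII  (L2)  txn=BusRdX+Flush  M[L2]=33
step 13: P2: load  L2  ⟶  SIS  (L2)  txn=BusRd+Flush  M[L2]=61
step 14: P1: store L0 := 75  ⟶  IMI  (L0)  txn=BusRdX  M[L0]=13
step 15: P1: store L0 := 6  ⟶  IMI  (L0)  txn=∅  M[L0]=13
step 16: P2: store L0 := 38  ⟶  IIM  (L0)  txn=BusRdX+Flush  M[L0]=6
step 17: P0: store L1 := 44  ⟶  MII  (L1)  txn=BusRdX  M[L1]=30
step 18: P2: store L2 := 72  ⟶  IIM  (L2)  txn=BusRdX  M[L2]=61
step 19: P1: load  L0  ⟶  ISS  (L0)  txn=BusRd+Flush  M[L0]=38
step 20: P2: store L0 := 24  ⟶  IIM  (L0)  txn=BusRdX  M[L0]=38
step 21: P2: store L0 := 41  ⟶  IIM  (L0)  txn=∅  M[L0]=38
step 22: P0: store L0 := 37  ⟶  MII  (L0)  txn=BusRdX+Flush  M[L0]=41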